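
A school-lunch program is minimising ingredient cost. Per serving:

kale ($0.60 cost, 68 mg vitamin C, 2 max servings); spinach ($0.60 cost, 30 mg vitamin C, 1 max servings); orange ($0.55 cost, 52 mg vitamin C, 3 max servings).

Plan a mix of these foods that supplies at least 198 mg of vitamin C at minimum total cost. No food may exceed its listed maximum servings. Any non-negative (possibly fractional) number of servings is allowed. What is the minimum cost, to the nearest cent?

$1.86

Cost per mg of vitamin C: kale $0.0088, orange $0.0106, spinach $0.0200.
Take 2 servings of kale: +136.0 mg vitamin C for $1.20 (total $1.20, still need 62.0 mg).
Take 1.192 servings of orange: +62.0 mg vitamin C for $0.66 (total $1.86, still need 0.0 mg).
Greedy by cheapest-per-mg is optimal for a single linear constraint, so the minimum cost is $1.86.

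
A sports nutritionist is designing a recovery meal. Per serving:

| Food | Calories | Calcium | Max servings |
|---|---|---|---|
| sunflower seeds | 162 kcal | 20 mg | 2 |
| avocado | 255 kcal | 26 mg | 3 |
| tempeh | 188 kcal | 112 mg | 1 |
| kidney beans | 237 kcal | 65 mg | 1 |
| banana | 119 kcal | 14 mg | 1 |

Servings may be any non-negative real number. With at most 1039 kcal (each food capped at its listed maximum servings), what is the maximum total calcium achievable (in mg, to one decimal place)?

248.4 mg

Calcium per kcal: tempeh 0.5957, kidney beans 0.2743, sunflower seeds 0.1235, banana 0.1176, avocado 0.102.
Take 1 serving of tempeh: uses 188 kcal, +112.0 mg calcium (running total 112.0 mg).
Take 1 serving of kidney beans: uses 237 kcal, +65.0 mg calcium (running total 177.0 mg).
Take 2 servings of sunflower seeds: uses 324 kcal, +40.0 mg calcium (running total 217.0 mg).
Take 1 serving of banana: uses 119 kcal, +14.0 mg calcium (running total 231.0 mg).
Take 0.6706 servings of avocado: uses 171 kcal, +17.4 mg calcium (running total 248.4 mg).
Filling greedily by calcium-per-kcal is optimal for one linear limit, giving 248.4 mg.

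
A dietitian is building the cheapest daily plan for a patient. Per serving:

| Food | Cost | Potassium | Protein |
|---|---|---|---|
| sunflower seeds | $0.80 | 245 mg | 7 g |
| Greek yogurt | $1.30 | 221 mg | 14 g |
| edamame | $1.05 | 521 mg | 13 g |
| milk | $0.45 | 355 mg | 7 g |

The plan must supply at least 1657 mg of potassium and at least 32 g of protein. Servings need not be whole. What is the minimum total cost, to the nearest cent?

$2.10

sunflower seeds only: max(1657/245, 32/7) = 6.763 servings → $5.41.
Greek yogurt only: max(1657/221, 32/14) = 7.498 servings → $9.75.
edamame only: max(1657/521, 32/13) = 3.18 servings → $3.34.
milk only: max(1657/355, 32/7) = 4.668 servings → $2.10.
sunflower seeds + Greek yogurt with both targets exact would need a negative amount; discard.
sunflower seeds + edamame with both targets exact would need a negative amount; discard.
sunflower seeds + milk: the both-tight solution has a negative serving — not a feasible corner.
Greek yogurt + edamame: intersection lies outside the first quadrant.
Greek yogurt + milk: the both-tight solution has a negative serving — not a feasible corner.
edamame + milk: intersection lies outside the first quadrant.
Cheapest feasible corner: $2.10.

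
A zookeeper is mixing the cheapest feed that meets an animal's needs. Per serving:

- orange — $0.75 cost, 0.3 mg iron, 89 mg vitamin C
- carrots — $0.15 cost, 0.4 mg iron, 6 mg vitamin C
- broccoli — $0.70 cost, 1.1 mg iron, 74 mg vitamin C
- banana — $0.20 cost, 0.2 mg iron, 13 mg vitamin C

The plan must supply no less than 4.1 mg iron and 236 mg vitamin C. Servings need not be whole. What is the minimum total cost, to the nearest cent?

Minimising a linear cost over {iron ≥ 4.1, vitamin C ≥ 236, servings ≥ 0} — the optimum is at a vertex, using one or two foods.
orange only: max(4.1/0.3, 236/89) = 13.67 servings → $10.25.
carrots only: max(4.1/0.4, 236/6) = 39.33 servings → $5.90.
broccoli only: max(4.1/1.1, 236/74) = 3.727 servings → $2.61.
banana only: max(4.1/0.2, 236/13) = 20.5 servings → $4.10.
orange + carrots with both tight: 2.065 servings and 8.701 servings → $2.85.
orange + broccoli: intersection lies outside the first quadrant.
orange + banana with both targets exact would need a negative amount; discard.
carrots + broccoli with both tight: 1.904 servings and 3.035 servings → $2.41.
carrots + banana with both tight: 1.525 servings and 17.45 servings → $3.72.
broccoli + banana with both targets exact would need a negative amount; discard.
Cheapest feasible corner: $2.41.

$2.41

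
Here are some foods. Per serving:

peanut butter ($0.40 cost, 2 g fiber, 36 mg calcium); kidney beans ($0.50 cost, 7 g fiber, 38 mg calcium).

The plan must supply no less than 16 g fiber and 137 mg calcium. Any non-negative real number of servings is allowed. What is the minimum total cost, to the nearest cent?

This is a tiny linear program; its minimum lies at a vertex of the feasible set. List the vertices and price them.
peanut butter only: max(16/2, 137/36) = 8 servings → $3.20.
kidney beans only: max(16/7, 137/38) = 3.605 servings → $1.80.
peanut butter + kidney beans with both tight: 1.994 servings and 1.716 servings → $1.66.
Cheapest feasible corner: $1.66.

$1.66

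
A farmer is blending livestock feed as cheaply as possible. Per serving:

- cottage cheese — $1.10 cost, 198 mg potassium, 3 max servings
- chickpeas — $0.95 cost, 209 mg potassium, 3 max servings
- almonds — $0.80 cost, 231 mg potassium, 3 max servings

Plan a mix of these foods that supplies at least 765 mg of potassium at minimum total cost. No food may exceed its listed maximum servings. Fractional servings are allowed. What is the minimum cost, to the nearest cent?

Cost per mg of potassium: almonds $0.0035, chickpeas $0.0045, cottage cheese $0.0056.
Take 3 servings of almonds: +693.0 mg potassium for $2.40 (total $2.40, still need 72.0 mg).
Take 0.3445 servings of chickpeas: +72.0 mg potassium for $0.33 (total $2.73, still need 0.0 mg).
Greedy by cheapest-per-mg is optimal for a single linear constraint, so the minimum cost is $2.73.

$2.73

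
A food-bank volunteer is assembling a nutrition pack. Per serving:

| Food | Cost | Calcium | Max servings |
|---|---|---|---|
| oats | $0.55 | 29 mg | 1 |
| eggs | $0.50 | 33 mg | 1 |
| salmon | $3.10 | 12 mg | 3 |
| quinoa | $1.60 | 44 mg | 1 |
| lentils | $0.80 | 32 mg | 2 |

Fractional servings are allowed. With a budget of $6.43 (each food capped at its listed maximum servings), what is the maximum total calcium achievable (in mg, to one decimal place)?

Calcium per dollar: eggs 66, oats 52.73, lentils 40, quinoa 27.5, salmon 3.871.
Take 1 serving of eggs: spends $0.50, +33.0 mg calcium (running total 33.0 mg).
Take 1 serving of oats: spends $0.55, +29.0 mg calcium (running total 62.0 mg).
Take 2 servings of lentils: spends $1.60, +64.0 mg calcium (running total 126.0 mg).
Take 1 serving of quinoa: spends $1.60, +44.0 mg calcium (running total 170.0 mg).
Take 0.7032 servings of salmon: spends $2.18, +8.4 mg calcium (running total 178.4 mg).
Filling greedily by calcium-per-dollar is optimal for one linear limit, giving 178.4 mg.

178.4 mg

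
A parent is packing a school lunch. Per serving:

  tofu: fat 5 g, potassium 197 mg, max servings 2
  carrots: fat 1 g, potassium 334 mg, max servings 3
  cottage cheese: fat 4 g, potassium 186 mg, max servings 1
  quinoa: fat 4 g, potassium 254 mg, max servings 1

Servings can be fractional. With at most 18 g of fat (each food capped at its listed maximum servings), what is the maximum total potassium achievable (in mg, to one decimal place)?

1717.8 mg

Potassium per g fat: carrots 334, quinoa 63.5, cottage cheese 46.5, tofu 39.4.
Take 3 servings of carrots: uses 3 g fat, +1002.0 mg potassium (running total 1002.0 mg).
Take 1 serving of quinoa: uses 4 g fat, +254.0 mg potassium (running total 1256.0 mg).
Take 1 serving of cottage cheese: uses 4 g fat, +186.0 mg potassium (running total 1442.0 mg).
Take 1.4 servings of tofu: uses 7 g fat, +275.8 mg potassium (running total 1717.8 mg).
Greedy by best ratio exhausts the fat allowance optimally: 1717.8 mg.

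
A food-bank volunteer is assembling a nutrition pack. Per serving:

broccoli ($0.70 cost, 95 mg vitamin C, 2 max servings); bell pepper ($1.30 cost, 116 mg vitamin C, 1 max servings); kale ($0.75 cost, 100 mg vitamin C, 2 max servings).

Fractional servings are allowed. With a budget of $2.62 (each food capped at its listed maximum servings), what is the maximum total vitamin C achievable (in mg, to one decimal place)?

Vitamin C per dollar: broccoli 135.7, kale 133.3, bell pepper 89.23.
Take 2 servings of broccoli: spends $1.40, +190.0 mg vitamin C (running total 190.0 mg).
Take 1.627 servings of kale: spends $1.22, +162.7 mg vitamin C (running total 352.7 mg).
Greedy by best ratio exhausts the cost allowance optimally: 352.7 mg.

352.7 mg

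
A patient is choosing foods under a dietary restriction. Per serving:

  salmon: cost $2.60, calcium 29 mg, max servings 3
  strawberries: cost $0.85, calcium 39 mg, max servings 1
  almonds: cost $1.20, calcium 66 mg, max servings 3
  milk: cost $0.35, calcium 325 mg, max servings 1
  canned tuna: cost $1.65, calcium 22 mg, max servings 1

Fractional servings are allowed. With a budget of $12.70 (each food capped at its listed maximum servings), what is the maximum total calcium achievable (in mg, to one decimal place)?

Calcium per dollar: milk 928.6, almonds 55, strawberries 45.88, canned tuna 13.33, salmon 11.15.
Take 1 serving of milk: spends $0.35, +325.0 mg calcium (running total 325.0 mg).
Take 3 servings of almonds: spends $3.60, +198.0 mg calcium (running total 523.0 mg).
Take 1 serving of strawberries: spends $0.85, +39.0 mg calcium (running total 562.0 mg).
Take 1 serving of canned tuna: spends $1.65, +22.0 mg calcium (running total 584.0 mg).
Take 2.404 servings of salmon: spends $6.25, +69.7 mg calcium (running total 653.7 mg).
Filling greedily by calcium-per-dollar is optimal for one linear limit, giving 653.7 mg.

653.7 mg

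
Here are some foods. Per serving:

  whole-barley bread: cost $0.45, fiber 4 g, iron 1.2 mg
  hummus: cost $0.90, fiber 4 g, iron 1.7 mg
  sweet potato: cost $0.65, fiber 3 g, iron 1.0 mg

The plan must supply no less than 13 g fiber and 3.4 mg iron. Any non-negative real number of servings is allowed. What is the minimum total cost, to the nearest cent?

Minimising a linear cost over {fiber ≥ 13, iron ≥ 3.4, servings ≥ 0} — the optimum is at a vertex, using one or two foods.
whole-barley bread only: max(13/4, 3.4/1.2) = 3.25 servings → $1.46.
hummus only: max(13/4, 3.4/1.7) = 3.25 servings → $2.92.
sweet potato only: max(13/3, 3.4/1.0) = 4.333 servings → $2.82.
whole-barley bread + hummus: the both-tight solution has a negative serving — not a feasible corner.
whole-barley bread + sweet potato: intersection lies outside the first quadrant.
hummus + sweet potato with both targets exact would need a negative amount; discard.
The minimum over all feasible corners is $1.46.

$1.46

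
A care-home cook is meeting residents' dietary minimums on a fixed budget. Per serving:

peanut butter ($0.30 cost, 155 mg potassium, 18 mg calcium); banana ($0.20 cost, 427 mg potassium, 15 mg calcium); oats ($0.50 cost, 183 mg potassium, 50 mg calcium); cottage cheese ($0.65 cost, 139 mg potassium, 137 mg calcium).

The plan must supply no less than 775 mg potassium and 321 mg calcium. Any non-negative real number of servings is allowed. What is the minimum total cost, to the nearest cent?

$1.66

Two binding constraints pin down two serving amounts, so the optimal mix uses at most two foods. The candidates are each food alone (scaled to the tighter of potassium/calcium) and each pair with both constraints tight.
peanut butter only: max(775/155, 321/18) = 17.83 servings → $5.35.
banana only: max(775/427, 321/15) = 21.4 servings → $4.28.
oats only: max(775/183, 321/50) = 6.42 servings → $3.21.
cottage cheese only: max(775/139, 321/137) = 5.576 servings → $3.62.
peanut butter + banana: the both-tight solution has a negative serving — not a feasible corner.
peanut butter + oats: the both-tight solution has a negative serving — not a feasible corner.
peanut butter + cottage cheese with both tight: 3.286 servings and 1.911 servings → $2.23.
banana + oats: intersection lies outside the first quadrant.
banana + cottage cheese with both tight: 1.091 servings and 2.224 servings → $1.66.
oats + cottage cheese with both tight: 3.397 servings and 1.103 servings → $2.42.
The minimum over all feasible corners is $1.66.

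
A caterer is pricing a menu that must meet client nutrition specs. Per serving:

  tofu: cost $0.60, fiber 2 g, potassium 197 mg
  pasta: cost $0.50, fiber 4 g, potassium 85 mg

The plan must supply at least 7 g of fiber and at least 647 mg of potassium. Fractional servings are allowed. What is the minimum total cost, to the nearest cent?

The cheapest plan sits at a corner of the feasible region — with two constraints it uses at most two foods.
tofu only: max(7/2, 647/197) = 3.5 servings → $2.10.
pasta only: max(7/4, 647/85) = 7.612 servings → $3.81.
tofu + pasta with both tight: 3.225 servings and 0.1375 servings → $2.00.
So the least-cost plan costs $2.00.

$2.00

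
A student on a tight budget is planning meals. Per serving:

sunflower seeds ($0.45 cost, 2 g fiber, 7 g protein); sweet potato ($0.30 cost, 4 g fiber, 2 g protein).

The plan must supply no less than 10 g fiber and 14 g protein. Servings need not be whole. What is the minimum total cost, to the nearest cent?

Compare the cost at each extreme point of the feasible region.
sunflower seeds only: max(10/2, 14/7) = 5 servings → $2.25.
sweet potato only: max(10/4, 14/2) = 7 servings → $2.10.
sunflower seeds + sweet potato with both tight: 1.5 servings and 1.75 servings → $1.20.
The minimum over all feasible corners is $1.20.

$1.20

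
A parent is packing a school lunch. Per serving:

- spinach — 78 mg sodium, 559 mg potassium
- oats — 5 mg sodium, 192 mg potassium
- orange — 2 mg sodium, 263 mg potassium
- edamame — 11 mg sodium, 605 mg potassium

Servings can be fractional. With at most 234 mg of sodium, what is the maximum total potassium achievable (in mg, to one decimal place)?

Potassium per mg sodium: orange 131.5, edamame 55, oats 38.4, spinach 7.167.
With no serving limits, spend the whole sodium allowance on orange: 234 mg / 2 mg × 263 mg = 30771.0 mg.

30771.0 mg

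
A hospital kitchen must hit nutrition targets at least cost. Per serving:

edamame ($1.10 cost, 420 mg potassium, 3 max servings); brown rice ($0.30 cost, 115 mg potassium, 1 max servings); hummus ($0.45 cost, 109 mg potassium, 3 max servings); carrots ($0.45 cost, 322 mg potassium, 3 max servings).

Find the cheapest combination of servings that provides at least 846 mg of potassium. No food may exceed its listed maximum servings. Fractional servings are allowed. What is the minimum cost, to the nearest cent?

$1.18

Cost per mg of potassium: carrots $0.0014, brown rice $0.0026, edamame $0.0026, hummus $0.0041.
Take 2.627 servings of carrots: +846.0 mg potassium for $1.18 (total $1.18, still need 0.0 mg).
Filling from the cheapest source first is optimal under one linear minimum: $1.18.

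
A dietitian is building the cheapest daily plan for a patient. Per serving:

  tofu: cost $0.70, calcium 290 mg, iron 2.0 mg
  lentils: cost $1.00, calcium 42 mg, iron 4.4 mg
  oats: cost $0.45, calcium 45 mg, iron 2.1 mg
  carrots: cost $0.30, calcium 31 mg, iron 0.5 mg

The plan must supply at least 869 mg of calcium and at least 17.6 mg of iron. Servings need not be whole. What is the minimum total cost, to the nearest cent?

Two binding constraints pin down two serving amounts, so the optimal mix uses at most two foods. The candidates are each food alone (scaled to the tighter of calcium/iron) and each pair with both constraints tight.
tofu only: max(869/290, 17.6/2.0) = 8.8 servings → $6.16.
lentils only: max(869/42, 17.6/4.4) = 20.69 servings → $20.69.
oats only: max(869/45, 17.6/2.1) = 19.31 servings → $8.69.
carrots only: max(869/31, 17.6/0.5) = 35.2 servings → $10.56.
tofu + lentils with both tight: 2.588 servings and 2.824 servings → $4.64.
tofu + oats with both tight: 1.99 servings and 6.486 servings → $4.31.
tofu + carrots with both targets exact would need a negative amount; discard.
lentils + oats with both targets exact would need a negative amount; discard.
lentils + carrots with both tight: 0.9627 servings and 26.73 servings → $8.98.
oats + carrots with both tight: 2.608 servings and 24.25 servings → $8.45.
Cheapest feasible corner: $4.31.

$4.31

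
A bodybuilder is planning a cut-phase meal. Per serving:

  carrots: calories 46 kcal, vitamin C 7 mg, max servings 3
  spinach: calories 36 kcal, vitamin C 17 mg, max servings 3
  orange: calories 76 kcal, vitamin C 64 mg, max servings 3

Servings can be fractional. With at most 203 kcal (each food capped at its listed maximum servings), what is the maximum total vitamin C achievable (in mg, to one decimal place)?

170.9 mg

Vitamin C per kcal: orange 0.8421, spinach 0.4722, carrots 0.1522.
Take 2.671 servings of orange: uses 203 kcal, +170.9 mg vitamin C (running total 170.9 mg).
Filling greedily by vitamin C-per-kcal is optimal for one linear limit, giving 170.9 mg.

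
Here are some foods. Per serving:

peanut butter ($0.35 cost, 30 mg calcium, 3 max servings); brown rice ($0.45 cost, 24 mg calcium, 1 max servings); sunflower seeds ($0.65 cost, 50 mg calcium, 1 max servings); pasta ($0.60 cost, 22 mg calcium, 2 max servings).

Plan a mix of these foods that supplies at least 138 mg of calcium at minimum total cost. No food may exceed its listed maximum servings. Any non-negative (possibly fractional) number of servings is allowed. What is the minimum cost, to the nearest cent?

$1.67

Cost per mg of calcium: peanut butter $0.0117, sunflower seeds $0.0130, brown rice $0.0187, pasta $0.0273.
Take 3 servings of peanut butter: +90.0 mg calcium for $1.05 (total $1.05, still need 48.0 mg).
Take 0.96 servings of sunflower seeds: +48.0 mg calcium for $0.62 (total $1.67, still need 0.0 mg).
Filling from the cheapest source first is optimal under one linear minimum: $1.67.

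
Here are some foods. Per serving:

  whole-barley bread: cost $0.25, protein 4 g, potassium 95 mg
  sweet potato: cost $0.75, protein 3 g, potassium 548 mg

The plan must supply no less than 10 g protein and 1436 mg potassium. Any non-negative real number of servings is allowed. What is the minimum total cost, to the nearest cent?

$2.04

whole-barley bread only: max(10/4, 1436/95) = 15.12 servings → $3.78.
sweet potato only: max(10/3, 1436/548) = 3.333 servings → $2.50.
whole-barley bread + sweet potato with both tight: 0.6146 servings and 2.514 servings → $2.04.
So the least-cost plan costs $2.04.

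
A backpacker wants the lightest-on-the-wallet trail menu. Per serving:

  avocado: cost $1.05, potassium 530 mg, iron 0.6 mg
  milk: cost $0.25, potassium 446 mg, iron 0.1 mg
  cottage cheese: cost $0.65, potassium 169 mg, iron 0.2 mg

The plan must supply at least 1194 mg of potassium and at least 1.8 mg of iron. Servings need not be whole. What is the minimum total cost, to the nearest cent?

This is a tiny linear program; its minimum lies at a vertex of the feasible set. List the vertices and price them.
avocado only: max(1194/530, 1.8/0.6) = 3 servings → $3.15.
milk only: max(1194/446, 1.8/0.1) = 18 servings → $4.50.
cottage cheese only: max(1194/169, 1.8/0.2) = 9 servings → $5.85.
avocado + milk with both targets exact would need a negative amount; discard.
avocado + cottage cheese with both targets exact would need a negative amount; discard.
milk + cottage cheese: intersection lies outside the first quadrant.
So the least-cost plan costs $3.15.

$3.15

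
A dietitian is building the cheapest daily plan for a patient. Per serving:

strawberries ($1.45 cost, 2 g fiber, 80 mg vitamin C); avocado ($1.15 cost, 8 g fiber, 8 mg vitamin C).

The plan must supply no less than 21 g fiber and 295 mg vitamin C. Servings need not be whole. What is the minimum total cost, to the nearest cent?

$7.10

This is a tiny linear program; its minimum lies at a vertex of the feasible set. List the vertices and price them.
strawberries only: max(21/2, 295/80) = 10.5 servings → $15.22.
avocado only: max(21/8, 295/8) = 36.88 servings → $42.41.
strawberries + avocado with both tight: 3.513 servings and 1.747 servings → $7.10.
Cheapest feasible corner: $7.10.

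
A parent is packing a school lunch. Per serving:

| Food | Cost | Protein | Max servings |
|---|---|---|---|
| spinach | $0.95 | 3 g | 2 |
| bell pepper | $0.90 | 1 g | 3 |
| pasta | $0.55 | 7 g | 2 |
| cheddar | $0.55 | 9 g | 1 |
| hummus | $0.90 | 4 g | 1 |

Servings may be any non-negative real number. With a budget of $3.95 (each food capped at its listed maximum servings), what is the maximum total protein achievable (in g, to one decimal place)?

31.4 g

Protein per dollar: cheddar 16.36, pasta 12.73, hummus 4.444, spinach 3.158, bell pepper 1.111.
Take 1 serving of cheddar: spends $0.55, +9.0 g protein (running total 9.0 g).
Take 2 servings of pasta: spends $1.10, +14.0 g protein (running total 23.0 g).
Take 1 serving of hummus: spends $0.90, +4.0 g protein (running total 27.0 g).
Take 1.474 servings of spinach: spends $1.40, +4.4 g protein (running total 31.4 g).
Greedy by best ratio exhausts the cost allowance optimally: 31.4 g.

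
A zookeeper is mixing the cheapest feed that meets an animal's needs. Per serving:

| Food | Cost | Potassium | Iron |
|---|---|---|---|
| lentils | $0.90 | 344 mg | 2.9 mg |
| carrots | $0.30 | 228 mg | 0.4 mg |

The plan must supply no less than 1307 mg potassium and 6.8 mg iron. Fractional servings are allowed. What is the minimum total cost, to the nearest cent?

$2.60

lentils only: max(1307/344, 6.8/2.9) = 3.799 servings → $3.42.
carrots only: max(1307/228, 6.8/0.4) = 17 servings → $5.10.
lentils + carrots with both tight: 1.963 servings and 2.771 servings → $2.60.
So the least-cost plan costs $2.60.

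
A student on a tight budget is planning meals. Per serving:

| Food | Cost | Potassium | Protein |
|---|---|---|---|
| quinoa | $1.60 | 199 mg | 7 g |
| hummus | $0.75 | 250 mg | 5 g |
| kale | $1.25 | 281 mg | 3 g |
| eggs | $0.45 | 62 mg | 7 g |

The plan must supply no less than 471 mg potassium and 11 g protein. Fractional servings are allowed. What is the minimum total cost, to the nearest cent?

$1.49

Compare the cost at each extreme point of the feasible region.
quinoa only: max(471/199, 11/7) = 2.367 servings → $3.79.
hummus only: max(471/250, 11/5) = 2.2 servings → $1.65.
kale only: max(471/281, 11/3) = 3.667 servings → $4.58.
eggs only: max(471/62, 11/7) = 7.597 servings → $3.42.
quinoa + hummus with both tight: 0.5232 servings and 1.468 servings → $1.94.
quinoa + kale with both tight: 1.225 servings and 0.8088 servings → $2.97.
quinoa + eggs: intersection lies outside the first quadrant.
hummus + kale: the both-tight solution has a negative serving — not a feasible corner.
hummus + eggs with both tight: 1.816 servings and 0.2743 servings → $1.49.
kale + eggs with both tight: 1.468 servings and 0.9422 servings → $2.26.
So the least-cost plan costs $1.49.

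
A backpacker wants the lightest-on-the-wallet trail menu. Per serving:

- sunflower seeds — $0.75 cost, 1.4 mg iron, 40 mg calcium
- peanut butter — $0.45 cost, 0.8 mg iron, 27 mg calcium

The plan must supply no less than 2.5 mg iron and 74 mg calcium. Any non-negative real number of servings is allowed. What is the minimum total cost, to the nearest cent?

At the optimum either one food covers both requirements or two foods hit both targets exactly; no other combination can be cheaper.
sunflower seeds only: max(2.5/1.4, 74/40) = 1.85 servings → $1.39.
peanut butter only: max(2.5/0.8, 74/27) = 3.125 servings → $1.41.
sunflower seeds + peanut butter with both tight: 1.431 servings and 0.6207 servings → $1.35.
So the least-cost plan costs $1.35.

$1.35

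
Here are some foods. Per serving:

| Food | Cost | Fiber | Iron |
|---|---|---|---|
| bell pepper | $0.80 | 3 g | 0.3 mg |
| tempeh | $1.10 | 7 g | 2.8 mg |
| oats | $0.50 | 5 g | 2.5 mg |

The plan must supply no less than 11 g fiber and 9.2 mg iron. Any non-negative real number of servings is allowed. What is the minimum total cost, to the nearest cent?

$1.84

For a min-cost LP with two ≥-constraints, a basic feasible solution has at most two positive variables.
bell pepper only: max(11/3, 9.2/0.3) = 30.67 servings → $24.53.
tempeh only: max(11/7, 9.2/2.8) = 3.286 servings → $3.61.
oats only: max(11/5, 9.2/2.5) = 3.68 servings → $1.84.
bell pepper + tempeh: the both-tight solution has a negative serving — not a feasible corner.
bell pepper + oats: the both-tight solution has a negative serving — not a feasible corner.
tempeh + oats: intersection lies outside the first quadrant.
So the least-cost plan costs $1.84.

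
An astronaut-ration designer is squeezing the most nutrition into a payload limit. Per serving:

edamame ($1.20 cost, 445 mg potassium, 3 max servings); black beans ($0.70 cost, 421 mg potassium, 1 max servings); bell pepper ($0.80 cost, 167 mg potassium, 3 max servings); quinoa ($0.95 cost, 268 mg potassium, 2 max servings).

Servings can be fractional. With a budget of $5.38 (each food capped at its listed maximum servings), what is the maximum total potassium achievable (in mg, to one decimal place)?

Potassium per dollar: black beans 601.4, edamame 370.8, quinoa 282.1, bell pepper 208.8.
Take 1 serving of black beans: spends $0.70, +421.0 mg potassium (running total 421.0 mg).
Take 3 servings of edamame: spends $3.60, +1335.0 mg potassium (running total 1756.0 mg).
Take 1.137 servings of quinoa: spends $1.08, +304.7 mg potassium (running total 2060.7 mg).
Filling greedily by potassium-per-dollar is optimal for one linear limit, giving 2060.7 mg.

2060.7 mg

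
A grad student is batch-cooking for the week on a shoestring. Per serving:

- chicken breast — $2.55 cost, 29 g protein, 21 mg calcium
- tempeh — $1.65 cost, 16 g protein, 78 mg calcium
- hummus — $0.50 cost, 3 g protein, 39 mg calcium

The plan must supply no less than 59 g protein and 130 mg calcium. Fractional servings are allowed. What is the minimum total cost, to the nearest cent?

chicken breast only: max(59/29, 130/21) = 6.19 servings → $15.79.
tempeh only: max(59/16, 130/78) = 3.688 servings → $6.08.
hummus only: max(59/3, 130/39) = 19.67 servings → $9.83.
chicken breast + tempeh with both tight: 1.309 servings and 1.314 servings → $5.51.
chicken breast + hummus with both tight: 1.789 servings and 2.37 servings → $5.75.
tempeh + hummus with both targets exact would need a negative amount; discard.
So the least-cost plan costs $5.51.

$5.51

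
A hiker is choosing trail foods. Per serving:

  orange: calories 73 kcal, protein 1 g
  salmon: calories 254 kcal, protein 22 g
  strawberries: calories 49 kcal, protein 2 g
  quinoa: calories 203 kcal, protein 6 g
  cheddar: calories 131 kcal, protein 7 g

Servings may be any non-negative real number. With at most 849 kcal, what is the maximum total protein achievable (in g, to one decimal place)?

Protein per kcal: salmon 0.08661, cheddar 0.05344, strawberries 0.04082, quinoa 0.02956, orange 0.0137.
With no serving limits, spend the whole calories allowance on salmon: 849 kcal / 254 kcal × 22 g = 73.5 g.

73.5 g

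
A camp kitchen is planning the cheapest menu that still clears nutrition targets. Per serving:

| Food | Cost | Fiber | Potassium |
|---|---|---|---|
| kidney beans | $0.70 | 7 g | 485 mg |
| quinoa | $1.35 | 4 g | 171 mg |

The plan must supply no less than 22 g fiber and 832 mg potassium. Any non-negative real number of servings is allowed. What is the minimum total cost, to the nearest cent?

$2.20

Minimising a linear cost over {fiber ≥ 22, potassium ≥ 832, servings ≥ 0} — the optimum is at a vertex, using one or two foods.
kidney beans only: max(22/7, 832/485) = 3.143 servings → $2.20.
quinoa only: max(22/4, 832/171) = 5.5 servings → $7.42.
kidney beans + quinoa: the both-tight solution has a negative serving — not a feasible corner.
The minimum over all feasible corners is $2.20.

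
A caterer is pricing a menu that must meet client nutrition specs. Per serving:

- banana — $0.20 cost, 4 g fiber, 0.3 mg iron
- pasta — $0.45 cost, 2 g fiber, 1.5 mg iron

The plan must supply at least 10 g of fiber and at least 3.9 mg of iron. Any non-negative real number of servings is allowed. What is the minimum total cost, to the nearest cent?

$1.32

Check every corner: each single food scaled to meet both minima, and each pair solved so both constraints bind.
banana only: max(10/4, 3.9/0.3) = 13 servings → $2.60.
pasta only: max(10/2, 3.9/1.5) = 5 servings → $2.25.
banana + pasta with both tight: 1.333 servings and 2.333 servings → $1.32.
So the least-cost plan costs $1.32.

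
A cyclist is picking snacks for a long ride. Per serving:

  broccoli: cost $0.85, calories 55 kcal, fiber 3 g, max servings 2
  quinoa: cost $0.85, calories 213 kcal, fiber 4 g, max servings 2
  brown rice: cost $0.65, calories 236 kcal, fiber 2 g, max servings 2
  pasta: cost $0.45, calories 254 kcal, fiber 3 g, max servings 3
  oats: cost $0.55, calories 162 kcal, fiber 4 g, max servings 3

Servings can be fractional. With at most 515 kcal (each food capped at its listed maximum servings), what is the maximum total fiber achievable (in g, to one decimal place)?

16.0 g

Fiber per kcal: broccoli 0.05455, oats 0.02469, quinoa 0.01878, pasta 0.01181, brown rice 0.008475.
Take 2 servings of broccoli: uses 110 kcal, +6.0 g fiber (running total 6.0 g).
Take 2.5 servings of oats: uses 405 kcal, +10.0 g fiber (running total 16.0 g).
Filling greedily by fiber-per-kcal is optimal for one linear limit, giving 16.0 g.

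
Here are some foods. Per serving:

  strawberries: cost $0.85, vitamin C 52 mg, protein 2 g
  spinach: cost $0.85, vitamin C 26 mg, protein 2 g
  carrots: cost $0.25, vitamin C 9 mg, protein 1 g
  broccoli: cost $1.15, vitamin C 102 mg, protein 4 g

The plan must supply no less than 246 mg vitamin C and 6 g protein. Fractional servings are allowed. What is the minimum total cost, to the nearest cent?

Minimising a linear cost over {vitamin C ≥ 246, protein ≥ 6, servings ≥ 0} — the optimum is at a vertex, using one or two foods.
strawberries only: max(246/52, 6/2) = 4.731 servings → $4.02.
spinach only: max(246/26, 6/2) = 9.462 servings → $8.04.
carrots only: max(246/9, 6/1) = 27.33 servings → $6.83.
broccoli only: max(246/102, 6/4) = 2.412 servings → $2.77.
strawberries + spinach with both targets exact would need a negative amount; discard.
strawberries + carrots: intersection lies outside the first quadrant.
strawberries + broccoli with both targets exact would need a negative amount; discard.
spinach + carrots: intersection lies outside the first quadrant.
spinach + broccoli: intersection lies outside the first quadrant.
carrots + broccoli with both targets exact would need a negative amount; discard.
Cheapest feasible corner: $2.77.

$2.77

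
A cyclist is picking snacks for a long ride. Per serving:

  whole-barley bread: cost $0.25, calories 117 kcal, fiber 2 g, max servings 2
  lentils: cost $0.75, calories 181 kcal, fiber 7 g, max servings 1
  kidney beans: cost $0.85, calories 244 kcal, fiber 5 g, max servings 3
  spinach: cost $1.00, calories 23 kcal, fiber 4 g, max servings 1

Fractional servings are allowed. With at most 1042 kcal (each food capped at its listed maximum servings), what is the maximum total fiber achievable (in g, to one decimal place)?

27.8 g

Fiber per kcal: spinach 0.1739, lentils 0.03867, kidney beans 0.02049, whole-barley bread 0.01709.
Take 1 serving of spinach: uses 23 kcal, +4.0 g fiber (running total 4.0 g).
Take 1 serving of lentils: uses 181 kcal, +7.0 g fiber (running total 11.0 g).
Take 3 servings of kidney beans: uses 732 kcal, +15.0 g fiber (running total 26.0 g).
Take 0.906 servings of whole-barley bread: uses 106 kcal, +1.8 g fiber (running total 27.8 g).
Filling greedily by fiber-per-kcal is optimal for one linear limit, giving 27.8 g.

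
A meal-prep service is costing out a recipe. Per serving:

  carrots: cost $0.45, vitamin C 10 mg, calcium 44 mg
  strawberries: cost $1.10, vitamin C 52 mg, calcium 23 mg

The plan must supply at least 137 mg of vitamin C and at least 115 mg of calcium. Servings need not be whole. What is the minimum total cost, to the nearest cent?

carrots only: max(137/10, 115/44) = 13.7 servings → $6.17.
strawberries only: max(137/52, 115/23) = 5 servings → $5.50.
carrots + strawberries with both tight: 1.375 servings and 2.37 servings → $3.23.
So the least-cost plan costs $3.23.

$3.23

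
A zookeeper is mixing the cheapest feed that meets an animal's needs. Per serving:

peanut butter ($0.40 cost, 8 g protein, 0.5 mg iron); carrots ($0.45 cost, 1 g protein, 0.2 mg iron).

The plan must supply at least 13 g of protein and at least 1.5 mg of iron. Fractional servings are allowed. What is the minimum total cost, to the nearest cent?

$1.20

Minimising a linear cost over {protein ≥ 13, iron ≥ 1.5, servings ≥ 0} — the optimum is at a vertex, using one or two foods.
peanut butter only: max(13/8, 1.5/0.5) = 3 servings → $1.20.
carrots only: max(13/1, 1.5/0.2) = 13 servings → $5.85.
peanut butter + carrots with both tight: 1 serving and 5 servings → $2.65.
So the least-cost plan costs $1.20.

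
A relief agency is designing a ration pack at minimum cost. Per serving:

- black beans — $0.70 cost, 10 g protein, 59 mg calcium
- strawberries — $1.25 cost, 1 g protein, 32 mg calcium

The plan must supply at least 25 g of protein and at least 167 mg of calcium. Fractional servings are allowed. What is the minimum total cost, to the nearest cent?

$1.98

Two binding constraints pin down two serving amounts, so the optimal mix uses at most two foods. The candidates are each food alone (scaled to the tighter of protein/calcium) and each pair with both constraints tight.
black beans only: max(25/10, 167/59) = 2.831 servings → $1.98.
strawberries only: max(25/1, 167/32) = 25 servings → $31.25.
black beans + strawberries with both tight: 2.425 servings and 0.7471 servings → $2.63.
Cheapest feasible corner: $1.98.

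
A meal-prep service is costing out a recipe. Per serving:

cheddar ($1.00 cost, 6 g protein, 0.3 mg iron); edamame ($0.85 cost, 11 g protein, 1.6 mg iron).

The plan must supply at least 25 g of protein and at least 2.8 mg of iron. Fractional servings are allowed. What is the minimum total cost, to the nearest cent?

Minimising a linear cost over {protein ≥ 25, iron ≥ 2.8, servings ≥ 0} — the optimum is at a vertex, using one or two foods.
cheddar only: max(25/6, 2.8/0.3) = 9.333 servings → $9.33.
edamame only: max(25/11, 2.8/1.6) = 2.273 servings → $1.93.
cheddar + edamame with both tight: 1.46 servings and 1.476 servings → $2.72.
So the least-cost plan costs $1.93.

$1.93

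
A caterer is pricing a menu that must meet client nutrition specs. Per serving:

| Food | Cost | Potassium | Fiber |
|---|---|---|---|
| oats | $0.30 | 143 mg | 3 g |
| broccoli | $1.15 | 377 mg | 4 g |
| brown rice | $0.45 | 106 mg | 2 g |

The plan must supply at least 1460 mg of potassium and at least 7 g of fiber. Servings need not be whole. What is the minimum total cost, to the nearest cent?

At the optimum either one food covers both requirements or two foods hit both targets exactly; no other combination can be cheaper.
oats only: max(1460/143, 7/3) = 10.21 servings → $3.06.
broccoli only: max(1460/377, 7/4) = 3.873 servings → $4.45.
brown rice only: max(1460/106, 7/2) = 13.77 servings → $6.20.
oats + broccoli: the both-tight solution has a negative serving — not a feasible corner.
oats + brown rice with both targets exact would need a negative amount; discard.
broccoli + brown rice with both targets exact would need a negative amount; discard.
The minimum over all feasible corners is $3.06.

$3.06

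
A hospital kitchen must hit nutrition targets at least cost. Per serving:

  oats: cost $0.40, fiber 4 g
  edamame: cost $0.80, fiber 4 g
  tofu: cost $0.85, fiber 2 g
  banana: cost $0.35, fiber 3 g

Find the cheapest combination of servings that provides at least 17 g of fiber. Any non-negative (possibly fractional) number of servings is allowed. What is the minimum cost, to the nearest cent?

Cost per g of fiber: oats $0.1000, banana $0.1167, edamame $0.2000, tofu $0.4250.
With no serving limits, use only oats: 17 g / 4 g = 4.25 servings × $0.40 = $1.70.

$1.70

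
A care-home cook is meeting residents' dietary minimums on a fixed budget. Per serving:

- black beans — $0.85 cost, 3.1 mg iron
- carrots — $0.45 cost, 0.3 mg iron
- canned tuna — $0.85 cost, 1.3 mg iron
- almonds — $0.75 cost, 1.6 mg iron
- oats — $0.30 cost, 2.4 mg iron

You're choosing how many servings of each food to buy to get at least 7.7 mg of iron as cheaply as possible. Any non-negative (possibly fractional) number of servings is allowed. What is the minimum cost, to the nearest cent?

Cost per mg of iron: oats $0.1250, black beans $0.2742, almonds $0.4688, canned tuna $0.6538, carrots $1.5000.
With no serving limits, use only oats: 7.7 mg / 2.4 mg = 3.208 servings × $0.30 = $0.96.

$0.96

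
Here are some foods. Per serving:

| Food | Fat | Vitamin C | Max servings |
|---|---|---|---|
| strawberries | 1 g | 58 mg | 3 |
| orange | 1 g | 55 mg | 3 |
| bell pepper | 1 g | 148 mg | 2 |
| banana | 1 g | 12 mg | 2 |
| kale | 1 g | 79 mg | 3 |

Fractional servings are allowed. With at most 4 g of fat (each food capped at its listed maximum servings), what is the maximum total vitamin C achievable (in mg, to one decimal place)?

454.0 mg

Vitamin C per g fat: bell pepper 148, kale 79, strawberries 58, orange 55, banana 12.
Take 2 servings of bell pepper: uses 2 g fat, +296.0 mg vitamin C (running total 296.0 mg).
Take 2 servings of kale: uses 2 g fat, +158.0 mg vitamin C (running total 454.0 mg).
Filling greedily by vitamin C-per-g fat is optimal for one linear limit, giving 454.0 mg.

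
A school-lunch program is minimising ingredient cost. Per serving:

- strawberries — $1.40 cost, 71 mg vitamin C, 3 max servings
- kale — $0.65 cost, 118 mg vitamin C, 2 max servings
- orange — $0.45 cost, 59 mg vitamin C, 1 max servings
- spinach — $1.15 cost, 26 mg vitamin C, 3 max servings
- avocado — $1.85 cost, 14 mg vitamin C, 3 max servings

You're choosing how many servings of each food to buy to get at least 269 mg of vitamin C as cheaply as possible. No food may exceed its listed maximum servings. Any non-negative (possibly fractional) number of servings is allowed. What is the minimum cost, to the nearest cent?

Cost per mg of vitamin C: kale $0.0055, orange $0.0076, strawberries $0.0197, spinach $0.0442, avocado $0.1321.
Take 2 servings of kale: +236.0 mg vitamin C for $1.30 (total $1.30, still need 33.0 mg).
Take 0.5593 servings of orange: +33.0 mg vitamin C for $0.25 (total $1.55, still need 0.0 mg).
Filling from the cheapest source first is optimal under one linear minimum: $1.55.

$1.55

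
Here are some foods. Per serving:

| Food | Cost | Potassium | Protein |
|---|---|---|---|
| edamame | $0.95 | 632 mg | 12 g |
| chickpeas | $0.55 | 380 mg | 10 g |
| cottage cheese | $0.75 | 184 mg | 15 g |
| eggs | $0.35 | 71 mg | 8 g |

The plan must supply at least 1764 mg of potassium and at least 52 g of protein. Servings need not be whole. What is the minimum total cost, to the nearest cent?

$2.78

With two linear requirements the optimum uses one or two foods; enumerate the corners.
edamame only: max(1764/632, 52/12) = 4.333 servings → $4.12.
chickpeas only: max(1764/380, 52/10) = 5.2 servings → $2.86.
cottage cheese only: max(1764/184, 52/15) = 9.587 servings → $7.19.
eggs only: max(1764/71, 52/8) = 24.85 servings → $8.70.
edamame + chickpeas: the both-tight solution has a negative serving — not a feasible corner.
edamame + cottage cheese with both tight: 2.323 servings and 1.608 servings → $3.41.
edamame + eggs with both tight: 2.479 servings and 2.782 servings → $3.33.
chickpeas + cottage cheese with both tight: 4.376 servings and 0.5492 servings → $2.82.
chickpeas + eggs with both tight: 4.472 servings and 0.9099 servings → $2.78.
cottage cheese + eggs: intersection lies outside the first quadrant.
Cheapest feasible corner: $2.78.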